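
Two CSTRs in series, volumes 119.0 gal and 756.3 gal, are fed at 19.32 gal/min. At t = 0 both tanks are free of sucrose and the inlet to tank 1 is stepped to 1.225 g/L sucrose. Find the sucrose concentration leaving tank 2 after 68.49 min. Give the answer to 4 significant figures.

Time constants: τᵢ = Vᵢ/Q for each well-mixed tank.
τ₁ = 119.0/19.32 = 6.15942 min; τ₂ = 756.3/19.32 = 39.1460 min.
Tank 1: C₁ = C_in(1 − e^(−t/τ₁)). Tank 2 (τ₁ ≠ τ₂): C₂ = C_in[1 − (τ₁ e^(−t/τ₁) − τ₂ e^(−t/τ₂))/(τ₁ − τ₂)].
At t = 68.49: e^(−t/τ₁) = 1.48197e-05, e^(−t/τ₂) = 0.173842.
C₂ = 1.225·[1 − (6.15942·1.48197e-05 − 39.1460·0.173842)/(-32.9865)] = 1.225·0.793700 = 0.972282 g/L.

0.9723 g/L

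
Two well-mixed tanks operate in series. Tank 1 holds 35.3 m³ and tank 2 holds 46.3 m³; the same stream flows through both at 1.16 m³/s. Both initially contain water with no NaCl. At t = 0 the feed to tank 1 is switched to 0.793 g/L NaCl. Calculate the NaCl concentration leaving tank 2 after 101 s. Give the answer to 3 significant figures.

Species balance on tank i: dCᵢ/dt = (Cᵢ₋₁ − Cᵢ)/τᵢ with τᵢ = Vᵢ/Q.
τ₁ = 35.3/1.16 = 30.431 s; τ₂ = 46.3/1.16 = 39.914 s.
Solving the cascade with C₁(0)=C₂(0)=0 gives C₂(t) = C_in[1 − (τ₁ e^(−t/τ₁) − τ₂ e^(−t/τ₂))/(τ₁ − τ₂)].
At t = 101: e^(−t/τ₁) = 0.036190, e^(−t/τ₂) = 0.079623.
C₂ = 0.793·[1 − (30.431·0.036190 − 39.914·0.079623)/(-9.4828)] = 0.793·0.78100 = 0.61933 g/L.

0.619 g/L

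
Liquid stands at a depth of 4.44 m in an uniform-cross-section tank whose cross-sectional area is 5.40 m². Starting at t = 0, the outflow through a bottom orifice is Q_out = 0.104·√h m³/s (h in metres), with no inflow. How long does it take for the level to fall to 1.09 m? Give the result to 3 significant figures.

110 s

With no inflow, A dh/dt = −0.104 √h.
This is separable: 2 d(√h)/dt = −0.104/A, so √h = √h₀ − (0.104/(2A)) t.
t = 2A(√h₀ − √h)/0.104 = 2·5.40·(√4.44 − √1.09)/0.104
  = 10.800 × (2.1071 − 1.0440) / 0.104 = 110.40 s.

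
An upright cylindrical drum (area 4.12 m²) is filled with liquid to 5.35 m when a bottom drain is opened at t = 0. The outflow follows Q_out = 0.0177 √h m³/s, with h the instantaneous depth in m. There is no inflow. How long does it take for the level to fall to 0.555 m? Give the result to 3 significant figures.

730 s

A dh/dt = −Q_out = −0.0177 √h.
∫ h^(−1/2) dh = −(0.0177/A) ∫ dt, giving 2√h = 2√h₀ − (0.0177/A) t.
t = 2A(√h₀ − √h)/0.0177 = 2·4.12·(√5.35 − √0.555)/0.0177
  = 8.2400 × (2.3130 − 0.74498) / 0.0177 = 729.97 s.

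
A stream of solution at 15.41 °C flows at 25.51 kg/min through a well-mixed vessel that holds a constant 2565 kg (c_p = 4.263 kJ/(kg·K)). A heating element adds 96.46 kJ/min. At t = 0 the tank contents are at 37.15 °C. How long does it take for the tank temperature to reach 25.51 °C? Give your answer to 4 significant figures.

M c_p dT/dt = ṁ c_p (T_in − T) + Q̇.
τ = M/ṁ = 100.549 min; T_ss = T_in + Q̇/(ṁ c_p) = 16.2970 °C.
T(t) = T_ss + (T₀ − T_ss) e^(−t/τ). Set T = 25.51:
e^(−t/τ) = (25.51 − 16.2970)/(37.15 − 16.2970) = 0.441807
t = −100.549 · ln(0.441807) = 82.1365 min.

82.14 min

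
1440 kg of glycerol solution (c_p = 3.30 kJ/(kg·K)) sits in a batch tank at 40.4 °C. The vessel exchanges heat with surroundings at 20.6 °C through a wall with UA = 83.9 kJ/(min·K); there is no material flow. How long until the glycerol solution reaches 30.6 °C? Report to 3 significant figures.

M c_p dT/dt = −UA(T − T_amb).
τ = M c_p/UA = 56.639 min; T_ss = T_amb = 20.600 °C.
T(t) = T_ss + (T₀ − T_ss)e^(−t/τ); set T = 30.6:
t = −τ ln[(T − T_ss)/(T₀ − T_ss)] = −56.639 · ln(0.50505) = 38.690 min.

38.7 min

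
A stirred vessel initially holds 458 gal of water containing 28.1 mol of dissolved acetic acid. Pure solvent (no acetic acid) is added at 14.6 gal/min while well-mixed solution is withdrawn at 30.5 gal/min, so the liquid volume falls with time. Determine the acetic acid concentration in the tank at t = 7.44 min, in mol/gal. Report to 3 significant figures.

0.0466 mol/gal

Total volume: dV/dt = Q_in − Q_out = -15.900 gal/min, so V(t) = 458 − 15.900 t and V(7.44) = 339.70 gal.
Solute balance: dm/dt = 0 − Q_out C = −Q_out m/V(t).
Separate: dm/m = −Q_out dt/V(t) ⇒ ln(m/m₀) = −(Q_out/(Q_in−Q_out)) ln(V/V₀).
m = m₀ (V₀/V)^(Q_out/(Q_in−Q_out)) = 28.1 × (458/339.70)^(-1.9182) = 15.841 mol.
C = m/V = 15.841/339.70 = 0.046632 mol/gal.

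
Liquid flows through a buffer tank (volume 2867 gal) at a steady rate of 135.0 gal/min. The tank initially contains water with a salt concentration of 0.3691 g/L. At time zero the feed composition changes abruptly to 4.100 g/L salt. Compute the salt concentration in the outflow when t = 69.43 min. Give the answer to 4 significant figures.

Species balance on the tank: V dC/dt = Q(C_in − C).
So dC/dt = (C_in − C)/τ with τ = V/Q = 2867/135.0 = 21.2370 min.
Integrating: C(t) = C_in + (C₀ − C_in) e^(−t/τ).
C(69.43) = 4.100 + (0.3691 − 4.100)·e^(−69.43/21.2370) = 4.100 + (-3.73090)·0.0380335 = 3.95810 g/L.

3.958 g/L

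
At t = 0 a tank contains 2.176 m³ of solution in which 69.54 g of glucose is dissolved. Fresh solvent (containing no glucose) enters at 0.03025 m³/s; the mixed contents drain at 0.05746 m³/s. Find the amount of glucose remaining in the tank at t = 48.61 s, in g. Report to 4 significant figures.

Total volume: dV/dt = Q_in − Q_out = -0.0272100 m³/s, so V(t) = 2.176 − 0.0272100 t and V(48.61) = 0.853322 m³.
No glucose enters, so dm/dt = −Q_out · (m/V).
dm/m = −Q_out dt/(V₀ − 0.0272100 t); integrating gives ln(m/m₀) = −(Q_out/(Q_in−Q_out)) ln(V/V₀).
m = m₀ (V₀/V)^(Q_out/(Q_in−Q_out)) = 69.54 × (2.176/0.853322)^(-2.11172) = 9.63212 g.

9.632 g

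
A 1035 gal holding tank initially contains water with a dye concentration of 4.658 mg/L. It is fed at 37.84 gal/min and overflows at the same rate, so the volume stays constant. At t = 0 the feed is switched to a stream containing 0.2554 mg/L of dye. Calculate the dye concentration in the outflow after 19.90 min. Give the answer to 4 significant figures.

Mass balance on the solute (V constant): V dC/dt = Q(C_in − C).
So dC/dt = (C_in − C)/τ with τ = V/Q = 1035/37.84 = 27.3520 min.
Integrating: C(t) = C_in + (C₀ − C_in) e^(−t/τ).
C(19.90) = 0.2554 + (4.658 − 0.2554)·e^(−19.90/27.3520) = 0.2554 + (4.40260)·0.483090 = 2.38225 mg/L.

2.382 mg/L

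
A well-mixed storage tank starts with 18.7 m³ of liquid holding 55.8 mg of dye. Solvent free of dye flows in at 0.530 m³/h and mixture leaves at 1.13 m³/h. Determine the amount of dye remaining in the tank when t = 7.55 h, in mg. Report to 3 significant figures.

Let m(t) be the amount of dye. Volume: V(t) = V₀ + (Q_in − Q_out) t = 18.7 − 0.60000 t; V(7.55) = 14.170 m³.
Solute balance: dm/dt = 0 − Q_out C = −Q_out m/V(t).
dm/m = −Q_out dt/(V₀ − 0.60000 t); integrating gives ln(m/m₀) = −(Q_out/(Q_in−Q_out)) ln(V/V₀).
m = m₀ (V₀/V)^(Q_out/(Q_in−Q_out)) = 55.8 × (18.7/14.170)^(-1.8833) = 33.094 mg.

33.1 mg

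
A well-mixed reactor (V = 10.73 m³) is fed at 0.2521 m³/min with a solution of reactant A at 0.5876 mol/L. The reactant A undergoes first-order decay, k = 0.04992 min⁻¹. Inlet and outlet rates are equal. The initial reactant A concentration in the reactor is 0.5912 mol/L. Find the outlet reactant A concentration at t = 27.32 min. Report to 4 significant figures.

Accumulation = in − out − consumed: V dC/dt = Q C_in − Q C − k V C.
This is linear with rate a = Q/V + k = 0.0734149 min⁻¹.
C_ss = Q C_in/(Q + kV) = 0.188049 mol/L; C(t) = C_ss + (C₀ − C_ss) e^(−a t).
C(27.32) = 0.188049 + (0.403151)·e^(−0.0734149·27.32) = 0.188049 + (0.403151)·0.134567 = 0.242300 mol/L.

0.2423 mol/L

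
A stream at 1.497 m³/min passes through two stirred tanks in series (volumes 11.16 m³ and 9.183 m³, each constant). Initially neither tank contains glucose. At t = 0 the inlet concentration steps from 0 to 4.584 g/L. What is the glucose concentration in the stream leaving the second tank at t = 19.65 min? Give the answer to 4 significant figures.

Species balance on tank i: dCᵢ/dt = (Cᵢ₋₁ − Cᵢ)/τᵢ with τᵢ = Vᵢ/Q.
τ₁ = 11.16/1.497 = 7.45491 min; τ₂ = 9.183/1.497 = 6.13427 min.
Solving the cascade with C₁(0)=C₂(0)=0 gives C₂(t) = C_in[1 − (τ₁ e^(−t/τ₁) − τ₂ e^(−t/τ₂))/(τ₁ − τ₂)].
At t = 19.65: e^(−t/τ₁) = 0.0716583, e^(−t/τ₂) = 0.0406273.
C₂ = 4.584·[1 − (7.45491·0.0716583 − 6.13427·0.0406273)/(1.32064)] = 4.584·0.784205 = 3.59480 g/L.

3.595 g/L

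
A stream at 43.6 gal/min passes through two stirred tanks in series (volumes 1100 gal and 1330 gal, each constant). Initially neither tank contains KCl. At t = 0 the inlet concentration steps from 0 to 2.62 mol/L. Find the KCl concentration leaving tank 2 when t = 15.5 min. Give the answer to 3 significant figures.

Time constants: τᵢ = Vᵢ/Q for each well-mixed tank.
τ₁ = 1100/43.6 = 25.229 min; τ₂ = 1330/43.6 = 30.505 min.
Tank 1: C₁ = C_in(1 − e^(−t/τ₁)). Tank 2 (τ₁ ≠ τ₂): C₂ = C_in[1 − (τ₁ e^(−t/τ₁) − τ₂ e^(−t/τ₂))/(τ₁ − τ₂)].
At t = 15.5: e^(−t/τ₁) = 0.54099, e^(−t/τ₂) = 0.60163.
C₂ = 2.62·[1 − (25.229·0.54099 − 30.505·0.60163)/(-5.2752)] = 2.62·0.10836 = 0.28389 mol/L.

0.284 mol/L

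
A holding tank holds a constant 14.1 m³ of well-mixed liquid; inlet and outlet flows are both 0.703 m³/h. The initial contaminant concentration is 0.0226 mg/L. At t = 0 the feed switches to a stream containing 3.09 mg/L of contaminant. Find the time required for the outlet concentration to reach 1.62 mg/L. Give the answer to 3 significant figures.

Species balance on the tank: V dC/dt = Q(C_in − C), so τ = V/Q = 20.057 h.
C(t) = C_in + (C₀ − C_in) e^(−t/τ). Set C = 1.62 and solve for t:
e^(−t/τ) = (C − C_in)/(C₀ − C_in) = (1.62 − 3.09)/(0.0226 − 3.09) = 0.47923
t = −τ ln(…) = 20.057 × 0.73557 = 14.753 h.

14.8 h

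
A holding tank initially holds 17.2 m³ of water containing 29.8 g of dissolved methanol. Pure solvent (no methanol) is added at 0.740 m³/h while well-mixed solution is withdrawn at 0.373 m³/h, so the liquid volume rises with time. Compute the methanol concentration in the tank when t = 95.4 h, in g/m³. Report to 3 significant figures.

Total volume: dV/dt = Q_in − Q_out = 0.36700 m³/h, so V(t) = 17.2 + 0.36700 t and V(95.4) = 52.212 m³.
No methanol enters, so dm/dt = −Q_out · (m/V).
Separate: dm/m = −Q_out dt/V(t) ⇒ ln(m/m₀) = −(Q_out/(Q_in−Q_out)) ln(V/V₀).
m = m₀ (V₀/V)^(Q_out/(Q_in−Q_out)) = 29.8 × (17.2/52.212)^(1.0163) = 9.6403 g.
C = m/V = 9.6403/52.212 = 0.18464 g/m³.

0.185 g/m³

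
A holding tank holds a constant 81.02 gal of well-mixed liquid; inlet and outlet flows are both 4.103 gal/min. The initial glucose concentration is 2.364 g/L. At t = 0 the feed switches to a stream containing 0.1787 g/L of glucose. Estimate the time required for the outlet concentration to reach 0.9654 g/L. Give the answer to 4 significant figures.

20.17 min

Species balance: V dC/dt = Q(C_in − C) ⇒ τ = V/Q = 19.7465 min.
C(t) = C_in + (C₀ − C_in) e^(−t/τ). Set C = 0.9654 and solve for t:
e^(−t/τ) = (C − C_in)/(C₀ − C_in) = (0.9654 − 0.1787)/(2.364 − 0.1787) = 0.359996
t = −τ ln(…) = 19.7465 × 1.02166 = 20.1743 min.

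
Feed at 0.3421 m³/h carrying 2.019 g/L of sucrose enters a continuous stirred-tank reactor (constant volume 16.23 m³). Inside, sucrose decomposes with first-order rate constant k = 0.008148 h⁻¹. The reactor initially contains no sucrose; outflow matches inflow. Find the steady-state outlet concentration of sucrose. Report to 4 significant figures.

1.456 g/L

Species balance: V dC/dt = Q C_in − Q C − k V C.
Steady state (dC/dt = 0): C_ss = Q C_in/(Q + kV) = C_in/(1 + kV/Q).
C_ss = 0.3421·2.019/(0.3421 + 0.008148·16.23) = 0.690700/0.474342 = 1.45612 g/L.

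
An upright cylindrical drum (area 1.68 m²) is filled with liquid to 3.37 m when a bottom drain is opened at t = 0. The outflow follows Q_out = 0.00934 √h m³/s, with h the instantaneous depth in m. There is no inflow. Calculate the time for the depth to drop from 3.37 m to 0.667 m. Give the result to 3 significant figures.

367 s

With no inflow, A dh/dt = −0.00934 √h.
∫ h^(−1/2) dh = −(0.00934/A) ∫ dt, giving 2√h = 2√h₀ − (0.00934/A) t.
t = 2A(√h₀ − √h)/0.00934 = 2·1.68·(√3.37 − √0.667)/0.00934
  = 3.3600 × (1.8358 − 0.81670) / 0.00934 = 366.60 s.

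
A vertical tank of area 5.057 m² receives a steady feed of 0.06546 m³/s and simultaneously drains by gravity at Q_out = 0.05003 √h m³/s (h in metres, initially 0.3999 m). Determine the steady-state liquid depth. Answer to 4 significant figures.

Accumulation of liquid (constant cross-section A): A dh/dt = Q_in − 0.05003 √h. At steady state dh/dt = 0:
Q_in = 0.05003 √h_ss ⇒ √h_ss = 0.06546/0.05003 = 1.30841.
h_ss = 1.30841² = 1.71195 m. (Since h₀ = 0.3999 m < h_ss, the level will rise toward this value.)

1.712 m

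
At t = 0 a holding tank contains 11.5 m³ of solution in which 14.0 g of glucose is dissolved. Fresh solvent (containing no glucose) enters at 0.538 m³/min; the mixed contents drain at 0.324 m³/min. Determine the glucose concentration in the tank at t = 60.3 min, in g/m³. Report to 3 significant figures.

0.184 g/m³

Total volume: dV/dt = Q_in − Q_out = 0.21400 m³/min, so V(t) = 11.5 + 0.21400 t and V(60.3) = 24.404 m³.
Species balance (pure solvent in): dm/dt = −Q_out · m/V(t).
Separate: dm/m = −Q_out dt/V(t) ⇒ ln(m/m₀) = −(Q_out/(Q_in−Q_out)) ln(V/V₀).
m = m₀ (V₀/V)^(Q_out/(Q_in−Q_out)) = 14.0 × (11.5/24.404)^(1.5140) = 4.4812 g.
C = m/V = 4.4812/24.404 = 0.18363 g/m³.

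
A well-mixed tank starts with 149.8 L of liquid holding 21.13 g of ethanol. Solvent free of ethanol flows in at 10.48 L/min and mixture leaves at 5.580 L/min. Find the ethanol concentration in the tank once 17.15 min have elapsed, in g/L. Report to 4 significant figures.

Total volume: dV/dt = Q_in − Q_out = 4.90000 L/min, so V(t) = 149.8 + 4.90000 t and V(17.15) = 233.835 L.
No ethanol enters, so dm/dt = −Q_out · (m/V).
Separate: dm/m = −Q_out dt/V(t) ⇒ ln(m/m₀) = −(Q_out/(Q_in−Q_out)) ln(V/V₀).
m = m₀ (V₀/V)^(Q_out/(Q_in−Q_out)) = 21.13 × (149.8/233.835)^(1.13878) = 12.7252 g.
C = m/V = 12.7252/233.835 = 0.0544194 g/L.

0.05442 g/L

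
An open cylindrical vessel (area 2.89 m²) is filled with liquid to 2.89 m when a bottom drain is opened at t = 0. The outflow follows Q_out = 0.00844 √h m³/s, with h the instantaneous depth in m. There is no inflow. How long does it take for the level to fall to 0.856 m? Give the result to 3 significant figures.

531 s

Accumulation of liquid (constant cross-section A): A dh/dt = −0.00844 √h.
Separate and integrate: 2(√h − √h₀) = −(0.00844/A) t.
t = 2A(√h₀ − √h)/0.00844 = 2·2.89·(√2.89 − √0.856)/0.00844
  = 5.7800 × (1.7000 − 0.92520) / 0.00844 = 530.61 s.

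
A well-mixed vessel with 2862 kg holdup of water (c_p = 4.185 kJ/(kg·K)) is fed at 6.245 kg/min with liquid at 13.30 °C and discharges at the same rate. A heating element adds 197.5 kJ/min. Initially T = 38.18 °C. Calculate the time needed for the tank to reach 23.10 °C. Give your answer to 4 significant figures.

936.8 min

M c_p dT/dt = ṁ c_p (T_in − T) + Q̇.
τ = M/ṁ = 458.287 min; T_ss = T_in + Q̇/(ṁ c_p) = 20.8568 °C.
T(t) = T_ss + (T₀ − T_ss) e^(−t/τ). Set T = 23.10:
e^(−t/τ) = (23.10 − 20.8568)/(38.18 − 20.8568) = 0.129490
t = −458.287 · ln(0.129490) = 936.807 min.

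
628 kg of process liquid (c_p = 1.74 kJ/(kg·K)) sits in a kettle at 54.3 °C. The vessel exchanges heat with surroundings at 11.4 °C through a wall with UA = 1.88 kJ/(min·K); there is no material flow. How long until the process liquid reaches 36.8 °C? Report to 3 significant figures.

M c_p dT/dt = −UA(T − T_amb).
τ = M c_p/UA = 581.23 min; T_ss = T_amb = 11.400 °C.
T(t) = T_ss + (T₀ − T_ss)e^(−t/τ); set T = 36.8:
t = −τ ln[(T − T_ss)/(T₀ − T_ss)] = −581.23 · ln(0.59207) = 304.64 min.

305 min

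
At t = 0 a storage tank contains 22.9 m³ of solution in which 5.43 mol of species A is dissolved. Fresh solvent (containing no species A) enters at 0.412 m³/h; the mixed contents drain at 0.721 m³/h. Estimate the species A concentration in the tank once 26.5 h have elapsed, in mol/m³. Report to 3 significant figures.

Total volume: dV/dt = Q_in − Q_out = -0.30900 m³/h, so V(t) = 22.9 − 0.30900 t and V(26.5) = 14.711 m³.
Solute balance: dm/dt = 0 − Q_out C = −Q_out m/V(t).
dm/m = −Q_out dt/(V₀ − 0.30900 t); integrating gives ln(m/m₀) = −(Q_out/(Q_in−Q_out)) ln(V/V₀).
m = m₀ (V₀/V)^(Q_out/(Q_in−Q_out)) = 5.43 × (22.9/14.711)^(-2.3333) = 1.9337 mol.
C = m/V = 1.9337/14.711 = 0.13144 mol/m³.

0.131 mol/m³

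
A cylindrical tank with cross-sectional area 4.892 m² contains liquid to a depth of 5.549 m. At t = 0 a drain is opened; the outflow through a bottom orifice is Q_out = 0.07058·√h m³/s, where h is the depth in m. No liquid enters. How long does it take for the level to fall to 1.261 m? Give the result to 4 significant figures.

Accumulation of liquid (constant cross-section A): A dh/dt = −0.07058 √h.
This is separable: 2 d(√h)/dt = −0.07058/A, so √h = √h₀ − (0.07058/(2A)) t.
t = 2A(√h₀ − √h)/0.07058 = 2·4.892·(√5.549 − √1.261)/0.07058
  = 9.78400 × (2.35563 − 1.12294) / 0.07058 = 170.879 s.

170.9 s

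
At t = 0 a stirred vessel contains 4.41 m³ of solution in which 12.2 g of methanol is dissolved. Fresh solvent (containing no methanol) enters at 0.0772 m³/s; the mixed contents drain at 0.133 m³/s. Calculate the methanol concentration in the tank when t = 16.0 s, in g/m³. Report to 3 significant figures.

Total volume: dV/dt = Q_in − Q_out = -0.055800 m³/s, so V(t) = 4.41 − 0.055800 t and V(16.0) = 3.5172 m³.
Species balance (pure solvent in): dm/dt = −Q_out · m/V(t).
dm/m = −Q_out dt/(V₀ − 0.055800 t); integrating gives ln(m/m₀) = −(Q_out/(Q_in−Q_out)) ln(V/V₀).
m = m₀ (V₀/V)^(Q_out/(Q_in−Q_out)) = 12.2 × (4.41/3.5172)^(-2.3835) = 7.1154 g.
C = m/V = 7.1154/3.5172 = 2.0230 g/m³.

2.02 g/m³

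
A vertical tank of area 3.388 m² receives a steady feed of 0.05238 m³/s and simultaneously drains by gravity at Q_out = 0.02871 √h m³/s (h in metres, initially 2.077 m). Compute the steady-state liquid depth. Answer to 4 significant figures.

Unsteady balance on liquid volume: A dh/dt = Q_in − 0.02871 √h. At steady state dh/dt = 0:
Q_in = 0.02871 √h_ss ⇒ √h_ss = 0.05238/0.02871 = 1.82445.
h_ss = 1.82445² = 3.32862 m. (Since h₀ = 2.077 m < h_ss, the level will rise toward this value.)

3.329 m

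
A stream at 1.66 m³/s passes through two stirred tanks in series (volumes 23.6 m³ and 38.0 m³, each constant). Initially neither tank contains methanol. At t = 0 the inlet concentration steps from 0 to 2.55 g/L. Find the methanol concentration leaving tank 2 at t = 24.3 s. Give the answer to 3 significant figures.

Time constants: τᵢ = Vᵢ/Q for each well-mixed tank.
τ₁ = 23.6/1.66 = 14.217 s; τ₂ = 38.0/1.66 = 22.892 s.
Solving the cascade with C₁(0)=C₂(0)=0 gives C₂(t) = C_in[1 − (τ₁ e^(−t/τ₁) − τ₂ e^(−t/τ₂))/(τ₁ − τ₂)].
At t = 24.3: e^(−t/τ₁) = 0.18100, e^(−t/τ₂) = 0.34593.
C₂ = 2.55·[1 − (14.217·0.18100 − 22.892·0.34593)/(-8.6747)] = 2.55·0.38378 = 0.97864 g/L.

0.979 g/L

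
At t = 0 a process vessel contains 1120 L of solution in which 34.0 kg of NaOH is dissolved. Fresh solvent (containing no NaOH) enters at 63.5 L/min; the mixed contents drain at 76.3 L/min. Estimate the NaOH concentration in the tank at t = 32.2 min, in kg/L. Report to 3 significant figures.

Let m(t) be the amount of NaOH. Volume: V(t) = V₀ + (Q_in − Q_out) t = 1120 − 12.800 t; V(32.2) = 707.84 L.
Species balance (pure solvent in): dm/dt = −Q_out · m/V(t).
Separate: dm/m = −Q_out dt/V(t) ⇒ ln(m/m₀) = −(Q_out/(Q_in−Q_out)) ln(V/V₀).
m = m₀ (V₀/V)^(Q_out/(Q_in−Q_out)) = 34.0 × (1120/707.84)^(-5.9609) = 2.2058 kg.
C = m/V = 2.2058/707.84 = 0.0031162 kg/L.

0.00312 kg/L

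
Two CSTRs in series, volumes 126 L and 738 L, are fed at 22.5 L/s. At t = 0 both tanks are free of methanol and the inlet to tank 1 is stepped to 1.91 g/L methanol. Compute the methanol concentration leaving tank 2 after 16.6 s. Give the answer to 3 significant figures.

Time constants: τᵢ = Vᵢ/Q for each well-mixed tank.
τ₁ = 126/22.5 = 5.6000 s; τ₂ = 738/22.5 = 32.800 s.
Solving the cascade with C₁(0)=C₂(0)=0 gives C₂(t) = C_in[1 − (τ₁ e^(−t/τ₁) − τ₂ e^(−t/τ₂))/(τ₁ − τ₂)].
At t = 16.6: e^(−t/τ₁) = 0.051597, e^(−t/τ₂) = 0.60284.
C₂ = 1.91·[1 − (5.6000·0.051597 − 32.800·0.60284)/(-27.200)] = 1.91·0.28366 = 0.54180 g/L.

0.542 g/L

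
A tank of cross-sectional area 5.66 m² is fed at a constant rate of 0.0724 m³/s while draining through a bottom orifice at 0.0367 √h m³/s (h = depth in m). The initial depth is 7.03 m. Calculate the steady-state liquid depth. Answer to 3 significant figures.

A dh/dt = Q_in − 0.0367 √h. Steady state requires inflow = outflow:
Q_in = 0.0367 √h_ss ⇒ √h_ss = 0.0724/0.0367 = 1.9728.
h_ss = 1.9728² = 3.8918 m. (Since h₀ = 7.03 m > h_ss, the level will fall toward this value.)

3.89 m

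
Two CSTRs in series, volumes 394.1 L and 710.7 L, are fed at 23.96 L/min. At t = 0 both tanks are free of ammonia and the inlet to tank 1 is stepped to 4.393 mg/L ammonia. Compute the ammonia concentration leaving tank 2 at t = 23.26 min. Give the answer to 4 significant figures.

Each tank obeys Vᵢ dCᵢ/dt = Q(Cᵢ₋₁ − Cᵢ), so τᵢ = Vᵢ/Q.
τ₁ = 394.1/23.96 = 16.4482 min; τ₂ = 710.7/23.96 = 29.6619 min.
Solving the cascade with C₁(0)=C₂(0)=0 gives C₂(t) = C_in[1 − (τ₁ e^(−t/τ₁) − τ₂ e^(−t/τ₂))/(τ₁ − τ₂)].
At t = 23.26: e^(−t/τ₁) = 0.243136, e^(−t/τ₂) = 0.456498.
C₂ = 4.393·[1 − (16.4482·0.243136 − 29.6619·0.456498)/(-13.2137)] = 4.393·0.277911 = 1.22086 mg/L.

1.221 mg/L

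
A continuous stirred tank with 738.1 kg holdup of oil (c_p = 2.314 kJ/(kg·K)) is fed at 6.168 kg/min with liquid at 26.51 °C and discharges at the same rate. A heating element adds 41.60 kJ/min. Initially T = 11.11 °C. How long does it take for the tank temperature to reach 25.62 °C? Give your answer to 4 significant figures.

Heat balance on the well-mixed liquid: M c_p dT/dt = ṁ c_p (T_in − T) + 41.60.
τ = M/ṁ = 119.666 min; T_ss = T_in + Q̇/(ṁ c_p) = 29.4246 °C.
T(t) = T_ss + (T₀ − T_ss) e^(−t/τ). Set T = 25.62:
e^(−t/τ) = (25.62 − 29.4246)/(11.11 − 29.4246) = 0.207738
t = −119.666 · ln(0.207738) = 188.053 min.

188.1 min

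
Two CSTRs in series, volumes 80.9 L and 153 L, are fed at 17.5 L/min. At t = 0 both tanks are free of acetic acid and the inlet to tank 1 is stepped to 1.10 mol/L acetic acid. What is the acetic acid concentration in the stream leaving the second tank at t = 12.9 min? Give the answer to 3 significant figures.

Time constants: τᵢ = Vᵢ/Q for each well-mixed tank.
τ₁ = 80.9/17.5 = 4.6229 min; τ₂ = 153/17.5 = 8.7429 min.
Solving the cascade with C₁(0)=C₂(0)=0 gives C₂(t) = C_in[1 − (τ₁ e^(−t/τ₁) − τ₂ e^(−t/τ₂))/(τ₁ − τ₂)].
At t = 12.9: e^(−t/τ₁) = 0.061392, e^(−t/τ₂) = 0.22867.
C₂ = 1.10·[1 − (4.6229·0.061392 − 8.7429·0.22867)/(-4.1200)] = 1.10·0.58364 = 0.64201 mol/L.

0.642 mol/L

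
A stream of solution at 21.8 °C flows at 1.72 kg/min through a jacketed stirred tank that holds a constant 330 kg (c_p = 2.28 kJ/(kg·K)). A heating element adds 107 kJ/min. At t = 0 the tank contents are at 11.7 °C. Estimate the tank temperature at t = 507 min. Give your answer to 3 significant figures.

46.4 °C

M c_p dT/dt = ṁ c_p (T_in − T) + Q̇.
τ = M/ṁ = 191.86 min; T_ss = T_in + Q̇/(ṁ c_p) = 21.8 + 107/(1.72·2.28) = 49.085 °C.
This is linear first-order; T(t) = T_ss + (T₀ − T_ss) e^(−t/τ).
T(507) = 49.085 + (-37.385)·e^(−507/191.86) = 49.085 + (-37.385)·0.071180 = 46.424 °C.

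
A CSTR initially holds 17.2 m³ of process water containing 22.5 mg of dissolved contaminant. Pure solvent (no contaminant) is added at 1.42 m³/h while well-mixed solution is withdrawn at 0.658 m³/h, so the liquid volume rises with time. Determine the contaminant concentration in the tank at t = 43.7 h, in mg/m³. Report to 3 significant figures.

0.176 mg/m³

Total volume: dV/dt = Q_in − Q_out = 0.76200 m³/h, so V(t) = 17.2 + 0.76200 t and V(43.7) = 50.499 m³.
No contaminant enters, so dm/dt = −Q_out · (m/V).
dm/m = −Q_out dt/(V₀ + 0.76200 t); integrating gives ln(m/m₀) = −(Q_out/(Q_in−Q_out)) ln(V/V₀).
m = m₀ (V₀/V)^(Q_out/(Q_in−Q_out)) = 22.5 × (17.2/50.499)^(0.86352) = 8.8770 mg.
C = m/V = 8.8770/50.499 = 0.17578 mg/m³.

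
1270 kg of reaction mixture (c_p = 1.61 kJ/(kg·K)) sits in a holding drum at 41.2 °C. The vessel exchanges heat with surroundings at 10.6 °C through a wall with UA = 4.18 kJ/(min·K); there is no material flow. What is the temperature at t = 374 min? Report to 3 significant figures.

M c_p dT/dt = −UA(T − T_amb).
dT/dt = (T_ss − T)/τ with T_ss = T_amb = 10.600 °C, τ = M c_p/UA = 1270·1.61/4.18 = 489.16 min.
T approaches T_ss exponentially: T(t) = T_ss + (T₀ − T_ss) e^(−t/τ).
T(374) = 10.600 + (30.600)·0.46553 = 24.845 °C.

24.8 °C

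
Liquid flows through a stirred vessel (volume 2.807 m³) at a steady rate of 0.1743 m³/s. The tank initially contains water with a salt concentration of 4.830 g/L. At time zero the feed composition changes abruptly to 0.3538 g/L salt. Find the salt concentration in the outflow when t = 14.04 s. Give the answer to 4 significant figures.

2.226 g/L

Transient balance on the dissolved component: V dC/dt = Q(C_in − C).
Rewrite as dC/dt + C/τ = C_in/τ, τ = V/Q = 16.1044 s.
This is linear first-order; C(t) = C_in + (C₀ − C_in) e^(−t/τ).
C(14.04) = 0.3538 + (4.830 − 0.3538)·e^(−14.04/16.1044) = 0.3538 + (4.47620)·0.418194 = 2.22572 g/L.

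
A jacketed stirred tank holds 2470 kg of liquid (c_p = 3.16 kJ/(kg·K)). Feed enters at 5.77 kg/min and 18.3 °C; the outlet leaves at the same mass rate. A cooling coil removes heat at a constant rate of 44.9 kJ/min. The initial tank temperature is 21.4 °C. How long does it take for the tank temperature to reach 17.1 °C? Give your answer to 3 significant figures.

635 min

M c_p dT/dt = ṁ c_p (T_in − T) − Q̇.
τ = M/ṁ = 428.08 min; T_ss = T_in − Q̇/(ṁ c_p) = 15.837 °C.
T(t) = T_ss + (T₀ − T_ss) e^(−t/τ). Set T = 17.1:
e^(−t/τ) = (17.1 − 15.837)/(21.4 − 15.837) = 0.22697
t = −428.08 · ln(0.22697) = 634.81 min.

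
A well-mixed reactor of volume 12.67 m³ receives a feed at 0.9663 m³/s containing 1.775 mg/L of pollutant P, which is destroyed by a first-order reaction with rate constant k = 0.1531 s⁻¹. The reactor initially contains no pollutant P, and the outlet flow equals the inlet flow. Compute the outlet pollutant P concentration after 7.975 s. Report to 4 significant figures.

0.4955 mg/L

Accumulation = in − out − consumed: V dC/dt = Q C_in − Q C − k V C.
dC/dt = (Q/V) C_in − (Q/V + k) C; effective rate a = Q/V + k = 0.0762668 + 0.1531 = 0.229367 s⁻¹.
C_ss = Q C_in/(Q + kV) = 0.590205 mg/L; C(t) = C_ss + (C₀ − C_ss) e^(−a t).
C(7.975) = 0.590205 + (-0.590205)·e^(−0.229367·7.975) = 0.590205 + (-0.590205)·0.160542 = 0.495453 mg/L.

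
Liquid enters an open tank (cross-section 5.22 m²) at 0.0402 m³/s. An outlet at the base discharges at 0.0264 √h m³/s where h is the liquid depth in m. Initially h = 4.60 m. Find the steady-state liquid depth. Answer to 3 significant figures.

Level balance: A dh/dt = 0.0402 − 0.0264 √h. Setting dh/dt = 0:
Q_in = 0.0264 √h_ss ⇒ √h_ss = 0.0402/0.0264 = 1.5227.
h_ss = 1.5227² = 2.3187 m. (Since h₀ = 4.60 m > h_ss, the level will fall toward this value.)

2.32 m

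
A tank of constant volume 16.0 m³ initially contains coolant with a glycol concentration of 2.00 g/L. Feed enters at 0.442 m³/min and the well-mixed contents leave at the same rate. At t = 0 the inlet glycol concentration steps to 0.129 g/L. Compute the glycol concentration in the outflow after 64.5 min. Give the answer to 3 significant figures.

Species balance on the tank: V dC/dt = Q(C_in − C).
Time constant τ = V/Q = 16.0/0.442 = 36.199 min.
This is linear first-order; C(t) = C_in + (C₀ − C_in) e^(−t/τ).
C(64.5) = 0.129 + (2.00 − 0.129)·e^(−64.5/36.199) = 0.129 + (1.8710)·0.16833 = 0.44395 g/L.

0.444 g/L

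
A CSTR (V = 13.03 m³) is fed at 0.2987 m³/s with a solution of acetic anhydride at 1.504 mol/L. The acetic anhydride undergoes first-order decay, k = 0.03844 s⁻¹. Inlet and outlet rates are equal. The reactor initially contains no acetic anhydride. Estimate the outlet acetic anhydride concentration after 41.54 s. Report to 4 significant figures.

V dC/dt = Q(C_in − C) − k V C.
This is linear with rate a = Q/V + k = 0.0613640 s⁻¹.
C_ss = Q C_in/(Q + kV) = 0.561856 mol/L; C(t) = C_ss + (C₀ − C_ss) e^(−a t).
C(41.54) = 0.561856 + (-0.561856)·e^(−0.0613640·41.54) = 0.561856 + (-0.561856)·0.0781550 = 0.517944 mol/L.

0.5179 mol/L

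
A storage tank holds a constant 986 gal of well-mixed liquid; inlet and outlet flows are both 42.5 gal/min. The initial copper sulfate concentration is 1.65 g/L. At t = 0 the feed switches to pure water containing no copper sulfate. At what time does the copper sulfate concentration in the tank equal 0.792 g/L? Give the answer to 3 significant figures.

17.0 min

Species balance: V dC/dt = Q(C_in − C) ⇒ τ = V/Q = 23.200 min.
C(t) = C_in + (C₀ − C_in) e^(−t/τ). Set C = 0.792 and solve for t:
e^(−t/τ) = (C − C_in)/(C₀ − C_in) = (0.792 − 0)/(1.65 − 0) = 0.48000
t = −τ ln(…) = 23.200 × 0.73397 = 17.028 min.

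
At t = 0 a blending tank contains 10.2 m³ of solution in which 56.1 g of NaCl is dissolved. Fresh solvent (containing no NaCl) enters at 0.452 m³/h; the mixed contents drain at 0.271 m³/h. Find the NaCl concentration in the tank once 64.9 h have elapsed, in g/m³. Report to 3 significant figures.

0.812 g/m³

Total volume: dV/dt = Q_in − Q_out = 0.18100 m³/h, so V(t) = 10.2 + 0.18100 t and V(64.9) = 21.947 m³.
Solute balance: dm/dt = 0 − Q_out C = −Q_out m/V(t).
Separate: dm/m = −Q_out dt/V(t) ⇒ ln(m/m₀) = −(Q_out/(Q_in−Q_out)) ln(V/V₀).
m = m₀ (V₀/V)^(Q_out/(Q_in−Q_out)) = 56.1 × (10.2/21.947)^(1.4972) = 17.812 g.
C = m/V = 17.812/21.947 = 0.81161 g/m³.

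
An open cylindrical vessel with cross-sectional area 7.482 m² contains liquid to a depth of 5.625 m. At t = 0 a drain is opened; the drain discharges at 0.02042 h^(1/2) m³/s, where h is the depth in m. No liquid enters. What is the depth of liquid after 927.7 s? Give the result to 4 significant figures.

1.223 m

With no inflow, A dh/dt = −0.02042 √h.
Separate and integrate: 2(√h − √h₀) = −(0.02042/A) t.
√h = √5.625 − 0.02042·927.7/(2·7.482) = 2.37171 − 1.26595 = 1.10576.
h = 1.10576² = 1.22271 m.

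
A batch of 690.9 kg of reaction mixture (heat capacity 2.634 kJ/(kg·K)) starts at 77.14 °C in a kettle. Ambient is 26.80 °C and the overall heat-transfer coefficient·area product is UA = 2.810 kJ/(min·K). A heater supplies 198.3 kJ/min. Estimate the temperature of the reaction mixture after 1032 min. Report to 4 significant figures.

93.26 °C

Energy balance: M c_p dT/dt = −UA(T − T_amb) + Q̇.
dT/dt = (T_ss − T)/τ with T_ss = T_amb + Q̇/UA = 26.80 + 198.3/2.810 = 97.3694 °C, τ = M c_p/UA = 690.9·2.634/2.810 = 647.627 min.
This is linear first-order; T(t) = T_ss + (T₀ − T_ss) e^(−t/τ).
T(1032) = 97.3694 + (-20.2294)·0.203211 = 93.2586 °C.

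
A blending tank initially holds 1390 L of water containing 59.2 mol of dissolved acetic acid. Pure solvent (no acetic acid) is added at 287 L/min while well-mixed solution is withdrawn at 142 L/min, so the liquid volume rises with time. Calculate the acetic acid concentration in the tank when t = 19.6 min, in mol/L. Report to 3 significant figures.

Let m(t) be the amount of acetic acid. Volume: V(t) = V₀ + (Q_in − Q_out) t = 1390 + 145.00 t; V(19.6) = 4232.0 L.
Solute balance: dm/dt = 0 − Q_out C = −Q_out m/V(t).
Separate: dm/m = −Q_out dt/V(t) ⇒ ln(m/m₀) = −(Q_out/(Q_in−Q_out)) ln(V/V₀).
m = m₀ (V₀/V)^(Q_out/(Q_in−Q_out)) = 59.2 × (1390/4232.0)^(0.97931) = 19.897 mol.
C = m/V = 19.897/4232.0 = 0.0047016 mol/L.

0.00470 mol/L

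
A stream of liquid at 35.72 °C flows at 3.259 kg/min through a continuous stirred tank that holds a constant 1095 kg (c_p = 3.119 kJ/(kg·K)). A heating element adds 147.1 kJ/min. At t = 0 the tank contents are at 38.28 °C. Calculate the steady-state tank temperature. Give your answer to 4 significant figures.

Heat balance on the well-mixed liquid: M c_p dT/dt = ṁ c_p (T_in − T) + 147.1.
At steady state dT/dt = 0 ⇒ T_ss = T_in + Q̇/(ṁ c_p) = 35.72 + 147.1/(3.259·3.119) = 50.1915 °C.

50.19 °C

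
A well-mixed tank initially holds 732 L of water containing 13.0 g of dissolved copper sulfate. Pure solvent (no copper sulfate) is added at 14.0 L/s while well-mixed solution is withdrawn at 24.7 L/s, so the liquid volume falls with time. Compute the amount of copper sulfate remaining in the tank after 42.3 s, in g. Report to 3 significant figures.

1.41 g

Let m(t) be the amount of copper sulfate. Volume: V(t) = V₀ + (Q_in − Q_out) t = 732 − 10.700 t; V(42.3) = 279.39 L.
Solute balance: dm/dt = 0 − Q_out C = −Q_out m/V(t).
Separate: dm/m = −Q_out dt/V(t) ⇒ ln(m/m₀) = −(Q_out/(Q_in−Q_out)) ln(V/V₀).
m = m₀ (V₀/V)^(Q_out/(Q_in−Q_out)) = 13.0 × (732/279.39)^(-2.3084) = 1.4071 g.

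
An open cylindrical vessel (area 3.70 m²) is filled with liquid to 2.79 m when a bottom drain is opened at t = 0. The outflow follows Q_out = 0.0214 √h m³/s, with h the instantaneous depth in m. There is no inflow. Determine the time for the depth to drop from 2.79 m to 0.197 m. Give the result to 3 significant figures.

424 s

With no inflow, A dh/dt = −0.0214 √h.
∫ h^(−1/2) dh = −(0.0214/A) ∫ dt, giving 2√h = 2√h₀ − (0.0214/A) t.
t = 2A(√h₀ − √h)/0.0214 = 2·3.70·(√2.79 − √0.197)/0.0214
  = 7.4000 × (1.6703 − 0.44385) / 0.0214 = 424.11 s.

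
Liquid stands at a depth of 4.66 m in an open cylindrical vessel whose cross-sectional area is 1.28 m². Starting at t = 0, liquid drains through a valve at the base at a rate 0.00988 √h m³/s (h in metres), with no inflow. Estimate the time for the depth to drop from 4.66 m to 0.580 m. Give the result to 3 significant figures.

A dh/dt = −Q_out = −0.00988 √h.
Separate and integrate: 2(√h − √h₀) = −(0.00988/A) t.
t = 2A(√h₀ − √h)/0.00988 = 2·1.28·(√4.66 − √0.580)/0.00988
  = 2.5600 × (2.1587 − 0.76158) / 0.00988 = 362.01 s.

362 s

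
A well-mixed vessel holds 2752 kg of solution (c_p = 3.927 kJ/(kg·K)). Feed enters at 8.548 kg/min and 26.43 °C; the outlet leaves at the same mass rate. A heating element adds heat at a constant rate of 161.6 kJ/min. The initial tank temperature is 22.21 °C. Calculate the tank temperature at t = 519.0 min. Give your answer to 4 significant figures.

29.44 °C

M c_p dT/dt = ṁ c_p (T_in − T) + Q̇.
Rearrange: dT/dt = (T_ss − T)/τ with τ = M/ṁ = 321.947 min and T_ss = T_in + Q̇/(ṁ c_p) = 31.2441 °C.
This is linear first-order; T(t) = T_ss + (T₀ − T_ss) e^(−t/τ).
T(519.0) = 31.2441 + (-9.03411)·e^(−519.0/321.947) = 31.2441 + (-9.03411)·0.199475 = 29.4420 °C.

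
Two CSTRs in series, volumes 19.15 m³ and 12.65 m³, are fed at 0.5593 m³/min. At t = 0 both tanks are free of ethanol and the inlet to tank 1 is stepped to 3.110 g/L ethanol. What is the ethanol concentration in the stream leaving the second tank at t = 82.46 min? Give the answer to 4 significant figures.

2.444 g/L

Time constants: τᵢ = Vᵢ/Q for each well-mixed tank.
τ₁ = 19.15/0.5593 = 34.2392 min; τ₂ = 12.65/0.5593 = 22.6176 min.
Tank 1: C₁ = C_in(1 − e^(−t/τ₁)). Tank 2 (τ₁ ≠ τ₂): C₂ = C_in[1 − (τ₁ e^(−t/τ₁) − τ₂ e^(−t/τ₂))/(τ₁ − τ₂)].
At t = 82.46: e^(−t/τ₁) = 0.0899637, e^(−t/τ₂) = 0.0260995.
C₂ = 3.110·[1 − (34.2392·0.0899637 − 22.6176·0.0260995)/(11.6217)] = 3.110·0.785747 = 2.44367 g/L.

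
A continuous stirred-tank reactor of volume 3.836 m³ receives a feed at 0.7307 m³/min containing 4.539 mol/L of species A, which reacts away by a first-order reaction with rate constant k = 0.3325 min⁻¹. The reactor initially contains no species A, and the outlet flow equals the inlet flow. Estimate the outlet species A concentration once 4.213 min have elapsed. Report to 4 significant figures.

Species balance: V dC/dt = Q C_in − Q C − k V C.
This is linear with rate a = Q/V + k = 0.522985 min⁻¹.
C_ss = Q C_in/(Q + kV) = 1.65322 mol/L; C(t) = C_ss + (C₀ − C_ss) e^(−a t).
C(4.213) = 1.65322 + (-1.65322)·e^(−0.522985·4.213) = 1.65322 + (-1.65322)·0.110434 = 1.47065 mol/L.

1.471 mol/L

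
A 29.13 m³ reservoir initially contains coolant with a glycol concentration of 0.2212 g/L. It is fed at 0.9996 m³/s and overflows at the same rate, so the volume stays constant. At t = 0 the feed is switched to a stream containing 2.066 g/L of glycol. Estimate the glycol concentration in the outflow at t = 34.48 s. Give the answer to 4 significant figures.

1.501 g/L

Transient balance on the dissolved component: V dC/dt = Q(C_in − C).
Rewrite as dC/dt + C/τ = C_in/τ, τ = V/Q = 29.1417 s.
Solution: C(t) = C_in + (C₀ − C_in) e^(−t/τ).
C(34.48) = 2.066 + (0.2212 − 2.066)·e^(−34.48/29.1417) = 2.066 + (-1.84480)·0.306301 = 1.50094 g/L.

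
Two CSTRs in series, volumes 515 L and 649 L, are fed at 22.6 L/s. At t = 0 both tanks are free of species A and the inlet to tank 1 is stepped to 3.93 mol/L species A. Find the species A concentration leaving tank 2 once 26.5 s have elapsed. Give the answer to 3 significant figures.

1.09 mol/L

Time constants: τᵢ = Vᵢ/Q for each well-mixed tank.
τ₁ = 515/22.6 = 22.788 s; τ₂ = 649/22.6 = 28.717 s.
Solving the cascade with C₁(0)=C₂(0)=0 gives C₂(t) = C_in[1 − (τ₁ e^(−t/τ₁) − τ₂ e^(−t/τ₂))/(τ₁ − τ₂)].
At t = 26.5: e^(−t/τ₁) = 0.31257, e^(−t/τ₂) = 0.39740.
C₂ = 3.93·[1 − (22.788·0.31257 − 28.717·0.39740)/(-5.9292)] = 3.93·0.27658 = 1.0869 mol/L.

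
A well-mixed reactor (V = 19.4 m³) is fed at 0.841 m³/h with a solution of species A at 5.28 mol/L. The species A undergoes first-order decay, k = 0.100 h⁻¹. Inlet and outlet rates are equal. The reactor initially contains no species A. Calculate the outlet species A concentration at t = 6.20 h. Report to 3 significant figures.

Species balance: V dC/dt = Q C_in − Q C − k V C.
This is linear with rate a = Q/V + k = 0.14335 h⁻¹.
C_ss = Q C_in/(Q + kV) = 1.5967 mol/L; C(t) = C_ss + (C₀ − C_ss) e^(−a t).
C(6.20) = 1.5967 + (-1.5967)·e^(−0.14335·6.20) = 1.5967 + (-1.5967)·0.41116 = 0.94021 mol/L.

0.940 mol/L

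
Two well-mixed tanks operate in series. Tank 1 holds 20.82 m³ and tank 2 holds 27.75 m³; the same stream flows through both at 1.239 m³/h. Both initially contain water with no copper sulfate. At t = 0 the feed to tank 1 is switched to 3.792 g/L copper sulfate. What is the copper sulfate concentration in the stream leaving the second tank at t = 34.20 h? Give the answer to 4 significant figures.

Each tank obeys Vᵢ dCᵢ/dt = Q(Cᵢ₋₁ − Cᵢ), so τᵢ = Vᵢ/Q.
τ₁ = 20.82/1.239 = 16.8039 h; τ₂ = 27.75/1.239 = 22.3971 h.
Solving the cascade with C₁(0)=C₂(0)=0 gives C₂(t) = C_in[1 − (τ₁ e^(−t/τ₁) − τ₂ e^(−t/τ₂))/(τ₁ − τ₂)].
At t = 34.20: e^(−t/τ₁) = 0.130648, e^(−t/τ₂) = 0.217190.
C₂ = 3.792·[1 − (16.8039·0.130648 − 22.3971·0.217190)/(-5.59322)] = 3.792·0.522812 = 1.98250 g/L.

1.983 g/L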